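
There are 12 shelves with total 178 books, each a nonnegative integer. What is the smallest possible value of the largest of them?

If every one of the 12 were at most 14, the total would be at most 12 × 14 = 168 < 178.
Taking 2 copies of 14 and 10 copies of 15 gives exactly 178, so 15 is attained.

15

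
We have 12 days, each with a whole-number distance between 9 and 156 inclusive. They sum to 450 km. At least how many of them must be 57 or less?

Each value above 57 is at least 58, contributing at least 58 − 9 = 49 above the floor 9.
The sum exceeds the floor total 108 by 342, so at most ⌊342/49⌋ = 6 exceed 57, and at least 6 are ≤ 57.
Exactly 6 works: 6 values at 9 and 6 at 58 total 402; raise one of the low values by 48 (still ≤ 57) to hit 450.

6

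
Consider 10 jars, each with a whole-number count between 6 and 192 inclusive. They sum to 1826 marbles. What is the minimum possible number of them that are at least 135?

Suppose at most 10 − j of them reach 135; then j values are ≤ 134 and the rest ≤ 192.
The total is then ≤ 134·j + 192·(10 − j) = 1920 − 58j. For this to be ≥ 1826 we need j ≤ 1, so at least 10 − 1 = 9 must reach 135.
Exactly 9 works: 9 values at 192 and 1 at 134 total 1862; lower one of the high values by 36 (still ≥ 135) to hit 1826.

9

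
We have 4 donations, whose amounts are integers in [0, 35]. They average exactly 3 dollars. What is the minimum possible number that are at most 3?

The total is 4 × 3 = 12.
Each value above 3 is at least 4, contributing at least 4 − 0 = 4 above the floor 0.
The sum exceeds the floor total 0 by 12, so at most ⌊12/4⌋ = 3 exceed 3, and at least 1 are ≤ 3.
Exactly 1 works: 1 value at 0 and 3 at 4 total 12.

1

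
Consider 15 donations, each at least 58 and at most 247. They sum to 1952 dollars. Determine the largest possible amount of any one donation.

Maximizing one value means minimizing the remaining 14.
The other 14 contribute at least 14 × 58 = 812, leaving at most 1952 − 812 = 1140.
But each donation is capped at 247, so the maximum is 247.
Achievable: one at 247 and the other 14 totalling 1705, which fits since 14 × 58 ≤ 1705 ≤ 14 × 247.

247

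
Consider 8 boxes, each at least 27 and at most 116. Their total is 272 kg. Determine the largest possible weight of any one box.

83

Maximizing one value means minimizing the remaining 7.
The other 7 contribute at least 7 × 27 = 189, leaving at most 272 − 189 = 83.
Since 83 ≤ 116, this is achievable: one at 83 and 7 at 27.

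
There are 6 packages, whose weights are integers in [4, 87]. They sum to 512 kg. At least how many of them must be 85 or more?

Each value short of 85 is at most 84, costing at least 87 − 84 = 3 against the maximum total of 522.
We can afford to lose at most 522 − 512 = 10, so at most ⌊10/3⌋ = 3 fall short, and at least 3 are ≥ 85.
Exactly 3 works: 3 values at 87 and 3 at 84 total 513; lower one of the high values by 1 (still ≥ 85) to hit 512.

3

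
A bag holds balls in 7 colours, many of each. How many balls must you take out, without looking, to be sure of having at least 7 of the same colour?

43

You could draw 6 of every colour without reaching 7 of any — 42 in all.
One more forces 7 of some colour, so 42 + 1 = 43.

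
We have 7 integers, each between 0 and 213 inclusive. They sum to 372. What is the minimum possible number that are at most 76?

3

If only k of them are at most 76, the other 7 − k are at least 77, so the total is at least (7 − k)·77 + k·0.
This is ≤ 372, so (7 − k)·77 + 0k ≤ 372, which gives k ≥ 3.
Exactly 3 works: 3 values at 0 and 4 at 77 total 308; raise one of the low values by 64 (still ≤ 76) to hit 372.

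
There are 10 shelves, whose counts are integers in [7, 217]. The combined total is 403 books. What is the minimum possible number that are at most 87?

Let j be the number exceeding 87. Then the total is ≥ 88·j + 7·(10 − j) = 70 + 81j.
So 81j ≤ 333 and j ≤ 4; hence at least 10 − 4 = 6 are ≤ 87.
Exactly 6 works: 6 values at 7 and 4 at 88 total 394; raise one of the low values by 9 (still ≤ 87) to hit 403.

6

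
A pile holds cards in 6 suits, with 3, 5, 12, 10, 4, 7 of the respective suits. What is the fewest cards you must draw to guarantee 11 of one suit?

40

In the worst case you take as many as possible of each suit without reaching 11: 3 + 5 + 10 + 10 + 4 + 7 = 39.
The next one must give 11 of some suit, so 39 + 1 = 40.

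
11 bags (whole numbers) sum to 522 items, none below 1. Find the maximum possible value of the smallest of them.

The average is 522/11 < 48, so some value is ≤ 47.
Taking 6 copies of 47 and 5 copies of 48 gives exactly 522, so 47 is attained.

47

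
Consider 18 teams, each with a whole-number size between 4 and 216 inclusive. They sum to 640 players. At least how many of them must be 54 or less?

Let j be the number exceeding 54. Then the total is ≥ 55·j + 4·(18 − j) = 72 + 51j.
So 51j ≤ 568 and j ≤ 11; hence at least 18 − 11 = 7 are ≤ 54.
Exactly 7 works: 7 values at 4 and 11 at 55 total 633; raise one of the low values by 7 (still ≤ 54) to hit 640.

7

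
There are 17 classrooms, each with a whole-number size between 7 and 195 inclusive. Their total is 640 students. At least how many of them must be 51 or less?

Let j be the number exceeding 51. Then the total is ≥ 52·j + 7·(17 − j) = 119 + 45j.
So 45j ≤ 521 and j ≤ 11; hence at least 17 − 11 = 6 are ≤ 51.
Exactly 6 works: 6 values at 7 and 11 at 52 total 614; raise one of the low values by 26 (still ≤ 51) to hit 640.

6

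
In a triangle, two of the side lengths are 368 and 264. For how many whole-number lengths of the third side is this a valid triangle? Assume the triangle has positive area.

527

The triangle inequality gives |368 − 264| < c < 368 + 264, i.e. 104 < c < 632.
So c can be any integer from 105 to 631: 527 values.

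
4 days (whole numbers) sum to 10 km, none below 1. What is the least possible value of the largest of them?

3

If every one of the 4 were at most 2, the total would be at most 4 × 2 = 8 < 10.
Achievable: 2 of them at 3 and 2 at 2 total 10.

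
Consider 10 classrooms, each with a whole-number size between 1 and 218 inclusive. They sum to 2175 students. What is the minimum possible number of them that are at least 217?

Suppose at most 10 − j of them reach 217; then j values are ≤ 216 and the rest ≤ 218.
The total is then ≤ 216·j + 218·(10 − j) = 2180 − 2j. For this to be ≥ 2175 we need j ≤ 2, so at least 10 − 2 = 8 must reach 217.
Exactly 8 works: 8 values at 218 and 2 at 216 total 2176; lower one of the high values by 1 (still ≥ 217) to hit 2175.

8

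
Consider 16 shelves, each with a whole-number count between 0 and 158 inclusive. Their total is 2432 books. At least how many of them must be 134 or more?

13

If only k of them are at least 134, the other 16 − k are at most 133, so the total is at most k·158 + (16 − k)·133.
This must reach 2432, so k·158 + (16 − k)·133 ≥ 2432, giving k ≥ 13.
Exactly 13 works: 13 values at 158 and 3 at 133 total 2453; lower one of the high values by 21 (still ≥ 134) to hit 2432.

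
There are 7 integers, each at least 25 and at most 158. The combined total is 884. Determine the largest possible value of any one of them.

To make one integer as large as possible, make the other 6 as small as possible.
The other 6 contribute at least 6 × 25 = 150, leaving at most 884 − 150 = 734.
But each integer is capped at 158, so the maximum is 158.
Achievable: one at 158 and the other 6 totalling 726, which fits since 6 × 25 ≤ 726 ≤ 6 × 158.

158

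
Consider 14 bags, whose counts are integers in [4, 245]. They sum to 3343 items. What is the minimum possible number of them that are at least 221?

If only k of them are at least 221, the other 14 − k are at most 220, so the total is at most k·245 + (14 − k)·220.
This must reach 3343, so k·245 + (14 − k)·220 ≥ 3343, giving k ≥ 11.
Exactly 11 works: 11 values at 245 and 3 at 220 total 3355; lower one of the high values by 12 (still ≥ 221) to hit 3343.

11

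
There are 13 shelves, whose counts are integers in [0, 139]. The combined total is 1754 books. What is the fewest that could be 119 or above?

Each value short of 119 is at most 118, costing at least 139 − 118 = 21 against the maximum total of 1807.
We can afford to lose at most 1807 − 1754 = 53, so at most ⌊53/21⌋ = 2 fall short, and at least 11 are ≥ 119.
Exactly 11 works: 11 values at 139 and 2 at 118 total 1765; lower one of the high values by 11 (still ≥ 119) to hit 1754.

11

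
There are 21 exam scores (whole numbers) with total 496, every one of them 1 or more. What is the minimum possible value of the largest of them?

24

The 21 values sum to 496, so their maximum is at least ⌈496/21⌉ = 24.
Achievable: 13 of them at 24 and 8 at 23 total 496.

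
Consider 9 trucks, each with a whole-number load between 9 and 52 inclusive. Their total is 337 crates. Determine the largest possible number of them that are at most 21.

Each value at 21 or below falls at least 52 − 21 = 31 short of the ceiling 52.
The ceiling total is 9 × 52 = 468, and we need 337, so at most ⌊(468 − 337)/31⌋ = 4 can be that low.
k = 4 is achieved by 4 values at 21 and 5 at 52, total 344; lower one of the 52's by 7 (still > 21) to reach 337.

4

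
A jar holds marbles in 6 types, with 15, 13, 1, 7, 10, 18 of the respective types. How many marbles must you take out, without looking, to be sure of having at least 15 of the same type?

In the worst case you take as many as possible of each type without reaching 15: 14 + 13 + 1 + 7 + 10 + 14 = 59.
The next one must give 15 of some type, so 59 + 1 = 60.

60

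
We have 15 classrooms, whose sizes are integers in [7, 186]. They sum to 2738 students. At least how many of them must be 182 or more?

Each value short of 182 is at most 181, costing at least 186 − 181 = 5 against the maximum total of 2790.
We can afford to lose at most 2790 − 2738 = 52, so at most ⌊52/5⌋ = 10 fall short, and at least 5 are ≥ 182.
Exactly 5 works: 5 values at 186 and 10 at 181 total 2740; lower one of the high values by 2 (still ≥ 182) to hit 2738.

5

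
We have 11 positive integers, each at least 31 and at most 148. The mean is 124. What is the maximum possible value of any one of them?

148

To make one integer as large as possible, make the other 10 as small as possible.
The total is 11 × 124 = 1364.
The other 10 contribute at least 10 × 31 = 310, leaving at most 1364 − 310 = 1054.
But each integer is capped at 148, so the maximum is 148.
Achievable: one at 148 and the other 10 totalling 1216, which fits since 10 × 31 ≤ 1216 ≤ 10 × 148.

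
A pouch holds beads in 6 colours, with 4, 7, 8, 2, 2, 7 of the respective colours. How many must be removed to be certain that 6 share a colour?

24

In the worst case you take as many as possible of each colour without reaching 6: 4 + 5 + 5 + 2 + 2 + 5 = 23.
The next one must give 6 of some colour, so 23 + 1 = 24.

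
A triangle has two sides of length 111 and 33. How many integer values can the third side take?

The triangle inequality gives |111 − 33| < c < 111 + 33, i.e. 78 < c < 144.
So c can be any integer from 79 to 143: 65 values.

65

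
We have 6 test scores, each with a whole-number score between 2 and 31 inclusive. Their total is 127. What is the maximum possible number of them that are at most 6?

Each value at 6 or below falls at least 31 − 6 = 25 short of the ceiling 31.
The ceiling total is 6 × 31 = 186, and we need 127, so at most ⌊(186 − 127)/25⌋ = 2 can be that low.
k = 2 is achieved by 2 values at 6 and 4 at 31, total 136; lower one of the 31's by 9 (still > 6) to reach 127.

2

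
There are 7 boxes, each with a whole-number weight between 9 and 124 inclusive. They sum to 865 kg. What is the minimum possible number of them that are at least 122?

6

Suppose at most 7 − j of them reach 122; then j values are ≤ 121 and the rest ≤ 124.
The total is then ≤ 121·j + 124·(7 − j) = 868 − 3j. For this to be ≥ 865 we need j ≤ 1, so at least 7 − 1 = 6 must reach 122.
Exactly 6 works: 6 values at 124 and 1 at 121 total 865.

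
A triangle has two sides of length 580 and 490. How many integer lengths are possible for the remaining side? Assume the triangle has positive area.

979

The triangle inequality gives |580 − 490| < c < 580 + 490, i.e. 90 < c < 1070.
So c can be any integer from 91 to 1069: 979 values.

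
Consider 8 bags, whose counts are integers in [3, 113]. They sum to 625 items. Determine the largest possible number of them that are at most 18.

2

Suppose k of them are at most 18. Those contribute at most 18 each and the rest at most 113 each.
So the total is at most 18k + 113(8 − k) = 904 − 95k. This must still be ≥ 625, so k ≤ 2.
k = 2 is achieved by 2 values at 18 and 6 at 113, total 714; lower one of the 113's by 89 (still > 18) to reach 625.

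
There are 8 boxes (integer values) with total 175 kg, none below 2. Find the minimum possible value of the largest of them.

22

The average is 175/8 > 21, so not all 8 can be 21 or less; the largest is ≥ 22.
Achievable: 7 of them at 22 and 1 at 21 total 175.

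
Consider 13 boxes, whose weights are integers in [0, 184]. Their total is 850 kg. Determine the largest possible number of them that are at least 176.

If k of the values are ≥ 176, the total is ≥ 176k + 0(13 − k).
Setting 176k + 0(13 − k) ≤ 850 gives 176k ≤ 850, so k ≤ 4.
k = 4 is achieved by 4 values at 176 and 9 at 0, total 704; add 146 to one value (staying below 176) to reach 850.

4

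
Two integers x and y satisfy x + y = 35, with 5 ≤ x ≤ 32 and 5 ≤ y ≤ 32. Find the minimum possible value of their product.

xy = x(35 − x) is concave in x, so over [5, 30] it is minimized at an endpoint.
At the endpoint x = 5, y = 35 − 5 = 30, so xy = 5 × 30 = 150.

150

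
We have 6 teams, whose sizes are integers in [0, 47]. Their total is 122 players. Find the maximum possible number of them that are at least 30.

Suppose k of them are at least 30. Those contribute at least 30 each and the other 6 − k at least 0 each.
So the total is at least 30k + 0(6 − k) = 0 + 30k. This must be ≤ 122, giving k ≤ 4.
k = 4 is achieved by 4 values at 30 and 2 at 0, total 120; add 2 to one value (staying below 30) to reach 122.

4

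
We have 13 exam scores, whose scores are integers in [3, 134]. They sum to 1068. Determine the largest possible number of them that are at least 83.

12

If k of the values are ≥ 83, the total is ≥ 83k + 3(13 − k).
Setting 83k + 3(13 − k) ≤ 1068 gives 80k ≤ 1029, so k ≤ 12.
k = 12 is achieved by 12 values at 83 and 1 at 3, total 999; add 69 to one value (staying below 83) to reach 1068.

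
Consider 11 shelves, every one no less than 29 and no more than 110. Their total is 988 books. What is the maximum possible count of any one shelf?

To make one shelf as large as possible, make the other 10 as small as possible.
The other 10 contribute at least 10 × 29 = 290, leaving at most 988 − 290 = 698.
But each shelf is capped at 110, so the maximum is 110.
Achievable: one at 110 and the other 10 totalling 878, which fits since 10 × 29 ≤ 878 ≤ 10 × 110.

110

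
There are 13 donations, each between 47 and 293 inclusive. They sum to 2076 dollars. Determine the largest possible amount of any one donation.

To make one donation as large as possible, make the other 12 as small as possible.
The other 12 contribute at least 12 × 47 = 564, leaving at most 2076 − 564 = 1512.
But each donation is capped at 293, so the maximum is 293.
Achievable: one at 293 and the other 12 totalling 1783, which fits since 12 × 47 ≤ 1783 ≤ 12 × 293.

293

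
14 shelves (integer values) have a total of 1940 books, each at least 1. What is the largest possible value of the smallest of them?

138

If every one of the 14 were at least 139, the total would be at least 14 × 139 = 1946 > 1940.
Taking 6 copies of 138 and 8 copies of 139 gives exactly 1940, so 138 is attained.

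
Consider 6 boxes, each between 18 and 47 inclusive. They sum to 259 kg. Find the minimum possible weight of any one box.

To make one box as small as possible, make the other 5 as large as possible.
The other 5 contribute at most 5 × 47 = 235, leaving at least 259 − 235 = 24.
Since 24 ≥ 18, this is achievable: one at 24 and 5 at 47.

24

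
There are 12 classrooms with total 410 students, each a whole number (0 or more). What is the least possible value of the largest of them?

The 12 values sum to 410, so their maximum is at least ⌈410/12⌉ = 35.
Taking 10 copies of 34 and 2 copies of 35 gives exactly 410, so 35 is attained.

35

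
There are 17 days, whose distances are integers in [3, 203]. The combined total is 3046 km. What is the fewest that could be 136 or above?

Suppose at most 17 − j of them reach 136; then j values are ≤ 135 and the rest ≤ 203.
The total is then ≤ 135·j + 203·(17 − j) = 3451 − 68j. For this to be ≥ 3046 we need j ≤ 5, so at least 17 − 5 = 12 must reach 136.
Exactly 12 works: 12 values at 203 and 5 at 135 total 3111; lower one of the high values by 65 (still ≥ 136) to hit 3046.

12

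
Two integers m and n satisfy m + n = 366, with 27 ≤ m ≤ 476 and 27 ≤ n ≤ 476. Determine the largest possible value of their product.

With m + n fixed, mn peaks when the two are closest together.
Taking m = 183 and n = 183 (both in [27, 476]) gives mn = 33489.

33489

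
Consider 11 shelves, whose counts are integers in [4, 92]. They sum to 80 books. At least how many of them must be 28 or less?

10

Each value above 28 is at least 29, contributing at least 29 − 4 = 25 above the floor 4.
The sum exceeds the floor total 44 by 36, so at most ⌊36/25⌋ = 1 exceed 28, and at least 10 are ≤ 28.
Exactly 10 works: 10 values at 4 and 1 at 29 total 69; raise one of the low values by 11 (still ≤ 28) to hit 80.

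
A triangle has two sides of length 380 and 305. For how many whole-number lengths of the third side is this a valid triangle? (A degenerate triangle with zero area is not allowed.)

609

The triangle inequality gives |380 − 305| < c < 380 + 305, i.e. 75 < c < 685.
So c can be any integer from 76 to 684: 609 values.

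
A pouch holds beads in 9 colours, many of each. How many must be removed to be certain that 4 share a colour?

28

In the worst case you draw 3 of each of the 9 colours: 9 × 3 = 27.
One more forces 4 of some colour, so 27 + 1 = 28.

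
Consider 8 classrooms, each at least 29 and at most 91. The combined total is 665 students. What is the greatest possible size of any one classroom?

91

Maximizing one value means minimizing the remaining 7.
The other 7 contribute at least 7 × 29 = 203, leaving at most 665 − 203 = 462.
But each classroom is capped at 91, so the maximum is 91.
Achievable: one at 91 and the other 7 totalling 574, which fits since 7 × 29 ≤ 574 ≤ 7 × 91.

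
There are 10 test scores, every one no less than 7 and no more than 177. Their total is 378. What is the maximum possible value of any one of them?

Maximizing one value means minimizing the remaining 9.
The other 9 contribute at least 9 × 7 = 63, leaving at most 378 − 63 = 315.
But each score is capped at 177, so the maximum is 177.
Achievable: one at 177 and the other 9 totalling 201, which fits since 9 × 7 ≤ 201 ≤ 9 × 177.

177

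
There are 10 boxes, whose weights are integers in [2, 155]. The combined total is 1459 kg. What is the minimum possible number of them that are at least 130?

Each value short of 130 is at most 129, costing at least 155 − 129 = 26 against the maximum total of 1550.
We can afford to lose at most 1550 − 1459 = 91, so at most ⌊91/26⌋ = 3 fall short, and at least 7 are ≥ 130.
Exactly 7 works: 7 values at 155 and 3 at 129 total 1472; lower one of the high values by 13 (still ≥ 130) to hit 1459.

7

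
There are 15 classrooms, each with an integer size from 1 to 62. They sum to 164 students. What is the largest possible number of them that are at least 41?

Suppose k of them are at least 41. Those contribute at least 41 each and the other 15 − k at least 1 each.
So the total is at least 41k + 1(15 − k) = 15 + 40k. This must be ≤ 164, giving k ≤ 3.
k = 3 is achieved by 3 values at 41 and 12 at 1, total 135; add 29 to one value (staying below 41) to reach 164.

3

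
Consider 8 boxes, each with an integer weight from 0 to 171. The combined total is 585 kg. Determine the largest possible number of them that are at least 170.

With k values at 170 or above and the rest at least 0, the sum is at least 0 + 170k.
Since the sum is 585, we need 170k ≤ 585, i.e. k ≤ 3.
k = 3 is achieved by 3 values at 170 and 5 at 0, total 510; add 75 to one value (staying below 170) to reach 585.

3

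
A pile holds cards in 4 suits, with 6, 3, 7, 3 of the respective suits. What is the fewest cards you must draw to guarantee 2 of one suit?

In the worst case you take as many as possible of each suit without reaching 2: 1 + 1 + 1 + 1 = 4.
The next one must give 2 of some suit, so 4 + 1 = 5.

5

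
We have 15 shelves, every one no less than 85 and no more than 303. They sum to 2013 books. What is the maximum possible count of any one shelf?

Maximizing one value means minimizing the remaining 14.
The other 14 contribute at least 14 × 85 = 1190, leaving at most 2013 − 1190 = 823.
But each shelf is capped at 303, so the maximum is 303.
Achievable: one at 303 and the other 14 totalling 1710, which fits since 14 × 85 ≤ 1710 ≤ 14 × 303.

303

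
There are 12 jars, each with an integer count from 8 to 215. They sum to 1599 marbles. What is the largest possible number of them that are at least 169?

Suppose k of them are at least 169. Those contribute at least 169 each and the other 12 − k at least 8 each.
So the total is at least 169k + 8(12 − k) = 96 + 161k. This must be ≤ 1599, giving k ≤ 9.
k = 9 is achieved by 9 values at 169 and 3 at 8, total 1545; add 54 to one value (staying below 169) to reach 1599.

9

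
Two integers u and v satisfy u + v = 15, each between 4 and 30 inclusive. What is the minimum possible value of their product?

44

uv = u(15 − u) is concave in u, so over [4, 11] it is minimized at an endpoint.
At the endpoint u = 4, v = 15 − 4 = 11, so uv = 4 × 11 = 44.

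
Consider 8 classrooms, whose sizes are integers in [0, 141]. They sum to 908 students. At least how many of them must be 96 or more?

4

Suppose at most 8 − j of them reach 96; then j values are ≤ 95 and the rest ≤ 141.
The total is then ≤ 95·j + 141·(8 − j) = 1128 − 46j. For this to be ≥ 908 we need j ≤ 4, so at least 8 − 4 = 4 must reach 96.
Exactly 4 works: 4 values at 141 and 4 at 95 total 944; lower one of the high values by 36 (still ≥ 96) to hit 908.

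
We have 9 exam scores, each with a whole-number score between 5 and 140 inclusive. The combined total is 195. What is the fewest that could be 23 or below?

Each value above 23 is at least 24, contributing at least 24 − 5 = 19 above the floor 5.
The sum exceeds the floor total 45 by 150, so at most ⌊150/19⌋ = 7 exceed 23, and at least 2 are ≤ 23.
Exactly 2 works: 2 values at 5 and 7 at 24 total 178; raise one of the low values by 17 (still ≤ 23) to hit 195.

2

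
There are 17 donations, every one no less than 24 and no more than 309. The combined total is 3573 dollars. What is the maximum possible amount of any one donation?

309

To make one donation as large as possible, make the other 16 as small as possible.
The other 16 contribute at least 16 × 24 = 384, leaving at most 3573 − 384 = 3189.
But each donation is capped at 309, so the maximum is 309.
Achievable: one at 309 and the other 16 totalling 3264, which fits since 16 × 24 ≤ 3264 ≤ 16 × 309.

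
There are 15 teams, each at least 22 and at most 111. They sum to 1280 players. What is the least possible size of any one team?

To make one team as small as possible, make the other 14 as large as possible.
The other 14 can take up 14 × 111 = 1554 ≥ 1280 − 22, so one team can sit at its floor of 22.
Achievable: one at 22 and the other 14 totalling 1258, which fits since 14 × 22 ≤ 1258 ≤ 14 × 111.

22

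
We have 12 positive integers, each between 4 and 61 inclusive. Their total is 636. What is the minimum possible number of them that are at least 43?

7

If only k of them are at least 43, the other 12 − k are at most 42, so the total is at most k·61 + (12 − k)·42.
This must reach 636, so k·61 + (12 − k)·42 ≥ 636, giving k ≥ 7.
Exactly 7 works: 7 values at 61 and 5 at 42 total 637; lower one of the high values by 1 (still ≥ 43) to hit 636.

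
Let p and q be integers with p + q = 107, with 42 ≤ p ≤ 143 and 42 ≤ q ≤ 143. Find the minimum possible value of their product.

For a fixed sum, pq is smallest when p and q are as far apart as possible.
The extreme feasible split is p = 42, q = 65, giving pq = 2730.

2730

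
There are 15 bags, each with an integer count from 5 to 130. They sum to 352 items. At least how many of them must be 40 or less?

Let j be the number exceeding 40. Then the total is ≥ 41·j + 5·(15 − j) = 75 + 36j.
So 36j ≤ 277 and j ≤ 7; hence at least 15 − 7 = 8 are ≤ 40.
Exactly 8 works: 8 values at 5 and 7 at 41 total 327; raise one of the low values by 25 (still ≤ 40) to hit 352.

8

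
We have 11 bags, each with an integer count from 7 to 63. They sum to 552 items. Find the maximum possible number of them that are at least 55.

If k of the values are ≥ 55, the total is ≥ 55k + 7(11 − k).
Setting 55k + 7(11 − k) ≤ 552 gives 48k ≤ 475, so k ≤ 9.
k = 9 is achieved by 9 values at 55 and 2 at 7, total 509; add 43 to one value (staying below 55) to reach 552.

9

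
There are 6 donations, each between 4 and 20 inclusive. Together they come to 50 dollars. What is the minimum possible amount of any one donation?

4

To make one donation as small as possible, make the other 5 as large as possible.
The other 5 can take up 5 × 20 = 100 ≥ 50 − 4, so one donation can sit at its floor of 4.
Achievable: one at 4 and the other 5 totalling 46, which fits since 5 × 4 ≤ 46 ≤ 5 × 20.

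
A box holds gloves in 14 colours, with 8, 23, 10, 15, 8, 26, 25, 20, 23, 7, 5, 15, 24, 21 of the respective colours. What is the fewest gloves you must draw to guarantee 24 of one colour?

In the worst case you take as many as possible of each colour without reaching 24: 8 + 23 + 10 + 15 + 8 + 23 + 23 + 20 + 23 + 7 + 5 + 15 + 23 + 21 = 224.
The next one must give 24 of some colour, so 224 + 1 = 225.

225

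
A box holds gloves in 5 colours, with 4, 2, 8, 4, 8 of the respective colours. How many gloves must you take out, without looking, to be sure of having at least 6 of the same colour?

21

In the worst case you take as many as possible of each colour without reaching 6: 4 + 2 + 5 + 4 + 5 = 20.
The next one must give 6 of some colour, so 20 + 1 = 21.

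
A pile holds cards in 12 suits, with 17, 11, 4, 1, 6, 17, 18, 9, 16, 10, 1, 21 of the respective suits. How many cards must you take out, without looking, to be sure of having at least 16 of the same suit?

In the worst case you take as many as possible of each suit without reaching 16: 15 + 11 + 4 + 1 + 6 + 15 + 15 + 9 + 15 + 10 + 1 + 15 = 117.
The next one must give 16 of some suit, so 117 + 1 = 118.

118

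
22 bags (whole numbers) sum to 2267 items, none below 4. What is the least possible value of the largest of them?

104

The 22 values sum to 2267, so their maximum is at least ⌈2267/22⌉ = 104.
Equality holds with 1 value of 104 and 21 values of 103.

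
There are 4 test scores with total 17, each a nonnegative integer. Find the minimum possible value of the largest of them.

5

The 4 values sum to 17, so their maximum is at least ⌈17/4⌉ = 5.
Taking 3 copies of 4 and 1 copy of 5 gives exactly 17, so 5 is attained.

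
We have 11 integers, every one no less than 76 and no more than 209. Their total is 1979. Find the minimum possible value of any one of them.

76

Minimizing one value means maximizing the remaining 10.
The other 10 can take up 10 × 209 = 2090 ≥ 1979 − 76, so one integer can sit at its floor of 76.
Achievable: one at 76 and the other 10 totalling 1903, which fits since 10 × 76 ≤ 1903 ≤ 10 × 209.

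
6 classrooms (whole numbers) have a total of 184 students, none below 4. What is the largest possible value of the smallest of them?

30

The 6 values sum to 184, so their minimum is at most ⌊184/6⌋ = 30.
Achievable: 2 of them at 30 and 4 at 31 total 184.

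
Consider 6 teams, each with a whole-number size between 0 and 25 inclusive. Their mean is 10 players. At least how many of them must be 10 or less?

The total is 6 × 10 = 60.
Each value above 10 is at least 11, contributing at least 11 − 0 = 11 above the floor 0.
The sum exceeds the floor total 0 by 60, so at most ⌊60/11⌋ = 5 exceed 10, and at least 1 are ≤ 10.
Exactly 1 works: 1 value at 0 and 5 at 11 total 55; raise one of the low values by 5 (still ≤ 10) to hit 60.

1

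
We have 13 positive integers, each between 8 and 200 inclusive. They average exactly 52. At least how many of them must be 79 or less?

6

The total is 13 × 52 = 676.
If only k of them are at most 79, the other 13 − k are at least 80, so the total is at least (13 − k)·80 + k·8.
This is ≤ 676, so (13 − k)·80 + 8k ≤ 676, which gives k ≥ 6.
Exactly 6 works: 6 values at 8 and 7 at 80 total 608; raise one of the low values by 68 (still ≤ 79) to hit 676.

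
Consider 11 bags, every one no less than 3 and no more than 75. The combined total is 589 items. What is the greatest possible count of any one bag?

Maximizing one value means minimizing the remaining 10.
The other 10 contribute at least 10 × 3 = 30, leaving at most 589 − 30 = 559.
But each bag is capped at 75, so the maximum is 75.
Achievable: one at 75 and the other 10 totalling 514, which fits since 10 × 3 ≤ 514 ≤ 10 × 75.

75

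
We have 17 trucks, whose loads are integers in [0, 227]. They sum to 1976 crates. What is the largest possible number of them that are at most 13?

Suppose k of them are at most 13. Those contribute at most 13 each and the rest at most 227 each.
So the total is at most 13k + 227(17 − k) = 3859 − 214k. This must still be ≥ 1976, so k ≤ 8.
k = 8 is achieved by 8 values at 13 and 9 at 227, total 2147; lower one of the 227's by 171 (still > 13) to reach 1976.

8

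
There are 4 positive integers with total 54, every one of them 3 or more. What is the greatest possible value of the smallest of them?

13

The average is 54/4 < 14, so some value is ≤ 13.
Equality holds with 2 values of 13 and 2 values of 14.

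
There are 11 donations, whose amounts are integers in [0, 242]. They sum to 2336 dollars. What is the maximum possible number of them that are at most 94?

Each value at 94 or below falls at least 242 − 94 = 148 short of the ceiling 242.
The ceiling total is 11 × 242 = 2662, and we need 2336, so at most ⌊(2662 − 2336)/148⌋ = 2 can be that low.
k = 2 is achieved by 2 values at 94 and 9 at 242, total 2366; lower one of the 242's by 30 (still > 94) to reach 2336.

2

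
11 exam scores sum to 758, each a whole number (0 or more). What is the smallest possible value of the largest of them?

The 11 values sum to 758, so their maximum is at least ⌈758/11⌉ = 69.
Equality holds with 10 values of 69 and 1 value of 68.

69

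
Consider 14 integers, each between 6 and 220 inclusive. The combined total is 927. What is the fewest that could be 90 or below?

Let j be the number exceeding 90. Then the total is ≥ 91·j + 6·(14 − j) = 84 + 85j.
So 85j ≤ 843 and j ≤ 9; hence at least 14 − 9 = 5 are ≤ 90.
Exactly 5 works: 5 values at 6 and 9 at 91 total 849; raise one of the low values by 78 (still ≤ 90) to hit 927.

5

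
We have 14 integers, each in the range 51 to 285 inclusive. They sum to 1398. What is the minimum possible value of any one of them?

51

Minimizing one value means maximizing the remaining 13.
The other 13 can take up 13 × 285 = 3705 ≥ 1398 − 51, so one integer can sit at its floor of 51.
Achievable: one at 51 and the other 13 totalling 1347, which fits since 13 × 51 ≤ 1347 ≤ 13 × 285.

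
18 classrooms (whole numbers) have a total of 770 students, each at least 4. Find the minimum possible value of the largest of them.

43

If every one of the 18 were at most 42, the total would be at most 18 × 42 = 756 < 770.
Equality holds with 14 values of 43 and 4 values of 42.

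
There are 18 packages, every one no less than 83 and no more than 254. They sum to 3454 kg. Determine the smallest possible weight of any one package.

Minimizing one value means maximizing the remaining 17.
The other 17 can take up 17 × 254 = 4318 ≥ 3454 − 83, so one package can sit at its floor of 83.
Achievable: one at 83 and the other 17 totalling 3371, which fits since 17 × 83 ≤ 3371 ≤ 17 × 254.

83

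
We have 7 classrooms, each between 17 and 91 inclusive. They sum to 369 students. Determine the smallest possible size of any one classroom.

To make one classroom as small as possible, make the other 6 as large as possible.
The other 6 can take up 6 × 91 = 546 ≥ 369 − 17, so one classroom can sit at its floor of 17.
Achievable: one at 17 and the other 6 totalling 352, which fits since 6 × 17 ≤ 352 ≤ 6 × 91.

17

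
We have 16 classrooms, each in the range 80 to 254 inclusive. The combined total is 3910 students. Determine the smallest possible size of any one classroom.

To make one classroom as small as possible, make the other 15 as large as possible.
The other 15 contribute at most 15 × 254 = 3810, leaving at least 3910 − 3810 = 100.
Since 100 ≥ 80, this is achievable: one at 100 and 15 at 254.

100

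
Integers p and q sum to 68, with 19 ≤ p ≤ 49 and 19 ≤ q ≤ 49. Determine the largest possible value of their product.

With p + q fixed, pq peaks when the two are closest together.
Taking p = 34 and q = 34 (both in [19, 49]) gives pq = 1156.

1156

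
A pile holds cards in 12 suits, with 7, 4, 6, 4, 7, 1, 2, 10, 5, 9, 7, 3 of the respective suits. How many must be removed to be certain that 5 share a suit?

In the worst case you take as many as possible of each suit without reaching 5: 4 + 4 + 4 + 4 + 4 + 1 + 2 + 4 + 4 + 4 + 4 + 3 = 42.
The next one must give 5 of some suit, so 42 + 1 = 43.

43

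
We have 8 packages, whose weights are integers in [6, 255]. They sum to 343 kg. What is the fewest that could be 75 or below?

4

If only k of them are at most 75, the other 8 − k are at least 76, so the total is at least (8 − k)·76 + k·6.
This is ≤ 343, so (8 − k)·76 + 6k ≤ 343, which gives k ≥ 4.
Exactly 4 works: 4 values at 6 and 4 at 76 total 328; raise one of the low values by 15 (still ≤ 75) to hit 343.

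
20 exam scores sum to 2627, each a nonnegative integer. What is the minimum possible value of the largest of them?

Some value must be at least ⌈2627/20⌉ = 132, since 20 × 131 = 2620 < 2627.
Taking 13 copies of 131 and 7 copies of 132 gives exactly 2627, so 132 is attained.

132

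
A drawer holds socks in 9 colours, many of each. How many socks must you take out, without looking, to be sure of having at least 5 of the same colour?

In the worst case you draw 4 of each of the 9 colours: 9 × 4 = 36.
One more forces 5 of some colour, so 36 + 1 = 37.

37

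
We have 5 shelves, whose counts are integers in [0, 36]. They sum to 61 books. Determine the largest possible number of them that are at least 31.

With k values at 31 or above and the rest at least 0, the sum is at least 0 + 31k.
Since the sum is 61, we need 31k ≤ 61, i.e. k ≤ 1.
k = 1 is achieved by 1 value at 31 and 4 at 0, total 31; add 30 to one value (staying below 31) to reach 61.

1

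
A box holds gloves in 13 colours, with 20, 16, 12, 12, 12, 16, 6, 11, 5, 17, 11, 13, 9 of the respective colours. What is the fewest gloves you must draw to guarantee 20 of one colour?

160

In the worst case you take as many as possible of each colour without reaching 20: 19 + 16 + 12 + 12 + 12 + 16 + 6 + 11 + 5 + 17 + 11 + 13 + 9 = 159.
The next one must give 20 of some colour, so 159 + 1 = 160.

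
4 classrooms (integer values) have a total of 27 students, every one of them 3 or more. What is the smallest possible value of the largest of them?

If every one of the 4 were at most 6, the total would be at most 4 × 6 = 24 < 27.
Achievable: 3 of them at 7 and 1 at 6 total 27.

7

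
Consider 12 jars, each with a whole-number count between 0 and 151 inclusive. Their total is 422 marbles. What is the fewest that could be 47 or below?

4

Each value above 47 is at least 48, contributing at least 48 − 0 = 48 above the floor 0.
The sum exceeds the floor total 0 by 422, so at most ⌊422/48⌋ = 8 exceed 47, and at least 4 are ≤ 47.
Exactly 4 works: 4 values at 0 and 8 at 48 total 384; raise one of the low values by 38 (still ≤ 47) to hit 422.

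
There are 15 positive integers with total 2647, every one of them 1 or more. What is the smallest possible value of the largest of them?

177

Some value must be at least ⌈2647/15⌉ = 177, since 15 × 176 = 2640 < 2647.
Equality holds with 7 values of 177 and 8 values of 176.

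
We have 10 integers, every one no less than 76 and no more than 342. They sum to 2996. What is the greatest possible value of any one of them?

342

Maximizing one value means minimizing the remaining 9.
The other 9 contribute at least 9 × 76 = 684, leaving at most 2996 − 684 = 2312.
But each integer is capped at 342, so the maximum is 342.
Achievable: one at 342 and the other 9 totalling 2654, which fits since 9 × 76 ≤ 2654 ≤ 9 × 342.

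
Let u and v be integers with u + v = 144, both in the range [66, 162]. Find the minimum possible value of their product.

5148

uv = u(144 − u) is concave in u, so over [66, 78] it is minimized at an endpoint.
The extreme feasible split is u = 66, v = 78, giving uv = 5148.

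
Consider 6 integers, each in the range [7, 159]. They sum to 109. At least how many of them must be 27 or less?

3

If only k of them are at most 27, the other 6 − k are at least 28, so the total is at least (6 − k)·28 + k·7.
This is ≤ 109, so (6 − k)·28 + 7k ≤ 109, which gives k ≥ 3.
Exactly 3 works: 3 values at 7 and 3 at 28 total 105; raise one of the low values by 4 (still ≤ 27) to hit 109.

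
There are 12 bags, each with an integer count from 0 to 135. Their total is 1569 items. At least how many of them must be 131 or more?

2

If only k of them are at least 131, the other 12 − k are at most 130, so the total is at most k·135 + (12 − k)·130.
This must reach 1569, so k·135 + (12 − k)·130 ≥ 1569, giving k ≥ 2.
Exactly 2 works: 2 values at 135 and 10 at 130 total 1570; lower one of the high values by 1 (still ≥ 131) to hit 1569.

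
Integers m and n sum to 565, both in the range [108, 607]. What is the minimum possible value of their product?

mn = m(565 − m) is concave in m, so over [108, 457] it is minimized at an endpoint.
The extreme feasible split is m = 108, n = 457, giving mn = 49356.

49356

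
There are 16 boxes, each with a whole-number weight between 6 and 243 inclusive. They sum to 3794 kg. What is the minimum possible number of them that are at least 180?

Suppose at most 16 − j of them reach 180; then j values are ≤ 179 and the rest ≤ 243.
The total is then ≤ 179·j + 243·(16 − j) = 3888 − 64j. For this to be ≥ 3794 we need j ≤ 1, so at least 16 − 1 = 15 must reach 180.
Exactly 15 works: 15 values at 243 and 1 at 179 total 3824; lower one of the high values by 30 (still ≥ 180) to hit 3794.

15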